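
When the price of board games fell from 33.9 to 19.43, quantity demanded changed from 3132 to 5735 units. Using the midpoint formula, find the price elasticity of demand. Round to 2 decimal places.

-1.08

%ΔQ = (5735 − 3132)/[(3132 + 5735)/2] = 2603/4433.5 ≈ 0.5871.
%ΔP = (19.43 − 33.9)/[(33.9 + 19.43)/2] = -14.47/26.665 ≈ -0.5427.
Arc elasticity E = %ΔQ/%ΔP ≈ 0.5871/-0.5427 ≈ -1.08.
|E| > 1: demand is elastic over this range.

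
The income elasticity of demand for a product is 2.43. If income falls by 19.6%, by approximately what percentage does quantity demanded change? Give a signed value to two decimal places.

%ΔQ ≈ E × %ΔI = (2.43) × (-19.6%) ≈ -47.63%.

-47.63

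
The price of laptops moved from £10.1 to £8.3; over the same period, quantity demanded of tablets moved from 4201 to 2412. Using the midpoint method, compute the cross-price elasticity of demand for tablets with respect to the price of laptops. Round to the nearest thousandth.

2.765

%ΔQ_x = (2412 − 4201)/[(4201+2412)/2] = -1789/3306.5 ≈ -0.5411.
%ΔP_y = (8.3 − 10.1)/[(10.1+8.3)/2] ≈ -0.1957.
E_xy = -0.5411/-0.1957 ≈ 2.765.
E_xy > 0, so tablets and laptops are substitutes.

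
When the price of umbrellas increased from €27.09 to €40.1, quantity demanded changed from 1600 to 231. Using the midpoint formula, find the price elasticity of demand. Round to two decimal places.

-3.86

%ΔQ = (231 − 1600)/[(1600 + 231)/2] = -1369/915.5 ≈ -1.4954.
%ΔP = (40.1 − 27.09)/[(27.09 + 40.1)/2] = 13.01/33.595 ≈ 0.3873.
Arc elasticity E = %ΔQ/%ΔP ≈ -1.4954/0.3873 ≈ -3.86.
|E| > 1: demand is elastic over this range.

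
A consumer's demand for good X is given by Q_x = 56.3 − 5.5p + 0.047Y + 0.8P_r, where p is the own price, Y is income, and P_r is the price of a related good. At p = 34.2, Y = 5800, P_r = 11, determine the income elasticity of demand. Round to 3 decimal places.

1.822

Evaluating quantity at (p, Y, P_r) gives Q_x = 56.3 − 5.5(34.2) + 0.047(5800) + 0.8(11) = 56.3 − 188.1 + 272.6 + 8.8 = 149.6.
∂Q_x/∂Y = +0.047, so E_I = 0.047·(5800/149.6) ≈ 1.822.
E_I > 1: normal good (luxury).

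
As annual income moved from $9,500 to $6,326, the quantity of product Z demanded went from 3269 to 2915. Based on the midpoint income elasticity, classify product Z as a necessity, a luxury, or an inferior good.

%ΔQ = (2915 − 3269)/[(3269+2915)/2] = -354/3092 ≈ -0.1145.
%ΔM = (6,326 − 9,500)/[(9,500+6,326)/2] = -3174/7913 ≈ -0.4011.
E_I = %ΔQ/%ΔM ≈ 0.285.
E_I ∈ (0,1): normal good (necessity).

necessity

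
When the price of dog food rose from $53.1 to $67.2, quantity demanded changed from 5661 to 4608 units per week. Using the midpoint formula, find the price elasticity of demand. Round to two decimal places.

-0.87

%Δq = (4608 − 5661)/[(5661 + 4608)/2] = -1053/5134.5 ≈ -0.2051.
%ΔP = (67.2 − 53.1)/[(53.1 + 67.2)/2] = 14.1/60.15 ≈ 0.2344.
Arc elasticity E = %Δq/%ΔP ≈ -0.2051/0.2344 ≈ -0.87.
|E| < 1: demand is inelastic over this range.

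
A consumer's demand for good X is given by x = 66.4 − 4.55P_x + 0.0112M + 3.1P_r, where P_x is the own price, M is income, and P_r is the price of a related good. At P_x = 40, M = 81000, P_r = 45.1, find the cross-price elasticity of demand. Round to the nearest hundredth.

0.15

Evaluating quantity at (P_x, M, P_r) gives x = 66.4 − 4.55(40) + 0.0112(81000) + 3.1(45.1) = 66.4 − 182 + 907.2 + 139.81 = 931.41.
∂x/∂P_r = +3.1, so E_xy = 3.1·(45.1/931.41) ≈ 0.15.
E_xy > 0: the goods are substitutes.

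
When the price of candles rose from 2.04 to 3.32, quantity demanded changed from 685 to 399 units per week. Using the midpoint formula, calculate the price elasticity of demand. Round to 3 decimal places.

-1.105

%Δq = (399 − 685)/[(685 + 399)/2] = -286/542 ≈ -0.5277.
%Δp = (3.32 − 2.04)/[(2.04 + 3.32)/2] = 1.28/2.68 ≈ 0.4776.
Arc elasticity E = %Δq/%Δp ≈ -0.5277/0.4776 ≈ -1.105.
|E| > 1: demand is elastic over this range.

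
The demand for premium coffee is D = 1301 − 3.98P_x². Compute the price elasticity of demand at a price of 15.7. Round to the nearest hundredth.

At P_x = 15.7, D = 319.9698.
dD/dP_x = −2·3.98·P_x = −124.972.
Point elasticity E = (dD/dP_x)·(P_x/D) = -124.972 × 15.7/319.9698 ≈ -6.13.
|E| > 1, so demand is elastic at this price.

-6.13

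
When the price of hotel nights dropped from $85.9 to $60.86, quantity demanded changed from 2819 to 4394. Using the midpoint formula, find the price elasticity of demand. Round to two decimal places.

-1.28

%Δq = (4394 − 2819)/[(2819 + 4394)/2] = 1575/3606.5 ≈ 0.4367.
%ΔP = (60.86 − 85.9)/[(85.9 + 60.86)/2] = -25.04/73.38 ≈ -0.3412.
Arc elasticity E = %Δq/%ΔP ≈ 0.4367/-0.3412 ≈ -1.28.
|E| > 1: demand is elastic over this range.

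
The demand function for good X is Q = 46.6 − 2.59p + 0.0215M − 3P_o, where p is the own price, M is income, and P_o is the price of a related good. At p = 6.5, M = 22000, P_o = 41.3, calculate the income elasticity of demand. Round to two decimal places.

Substituting, Q = 46.6 − 2.59(6.5) + 0.0215(22000) − 3(41.3) = 46.6 − 16.835 + 473 − 123.9 = 378.865.
∂Q/∂M = +0.0215, so E_I = 0.0215·(22000/378.865) ≈ 1.25.
E_I > 1: normal good (luxury).

1.25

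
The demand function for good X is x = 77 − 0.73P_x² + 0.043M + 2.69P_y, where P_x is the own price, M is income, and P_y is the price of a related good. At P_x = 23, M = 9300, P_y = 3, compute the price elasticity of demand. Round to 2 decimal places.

First evaluate x: 77 − 0.73(23)² + 0.043(9300) + 2.69(3) = 77 − 386.17 + 399.9 + 8.07 = 98.8.
∂x/∂P_x = −2·0.73·P_x = -33.58, so E_p = -33.58·(23/98.8) ≈ -7.82.
|E_p| > 1: demand is elastic.

-7.82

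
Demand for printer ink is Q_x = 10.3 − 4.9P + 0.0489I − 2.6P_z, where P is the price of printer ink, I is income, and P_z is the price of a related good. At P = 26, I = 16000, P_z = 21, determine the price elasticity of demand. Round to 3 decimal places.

Evaluating quantity at (P, I, P_z) gives Q_x = 10.3 − 4.9(26) + 0.0489(16000) − 2.6(21) = 10.3 − 127.4 + 782.4 − 54.6 = 610.7.
∂Q_x/∂P = −4.9, so E_p = (−4.9)·(26/610.7) ≈ -0.209.
|E_p| < 1: demand is inelastic.

-0.209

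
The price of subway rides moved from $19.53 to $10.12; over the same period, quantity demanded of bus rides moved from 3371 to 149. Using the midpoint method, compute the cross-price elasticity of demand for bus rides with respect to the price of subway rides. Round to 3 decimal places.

2.884

%ΔQ_x = (149 − 3371)/[(3371+149)/2] = -3222/1760 ≈ -1.8307.
%ΔP_y = (10.12 − 19.53)/[(19.53+10.12)/2] ≈ -0.6347.
E_xy = -1.8307/-0.6347 ≈ 2.884.
E_xy > 0, so bus rides and subway rides are substitutes.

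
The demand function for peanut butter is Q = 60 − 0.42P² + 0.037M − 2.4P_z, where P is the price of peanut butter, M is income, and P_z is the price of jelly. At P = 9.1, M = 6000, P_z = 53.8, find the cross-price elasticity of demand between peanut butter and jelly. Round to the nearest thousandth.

Evaluating quantity at (P, M, P_z) gives Q = 60 − 0.42(9.1)² + 0.037(6000) − 2.4(53.8) = 60 − 34.7802 + 222 − 129.12 = 118.0998.
∂Q/∂P_z = −2.4, so E_xy = -2.4·(53.8/118.0998) ≈ -1.093.
E_xy < 0: the goods are complements.

-1.093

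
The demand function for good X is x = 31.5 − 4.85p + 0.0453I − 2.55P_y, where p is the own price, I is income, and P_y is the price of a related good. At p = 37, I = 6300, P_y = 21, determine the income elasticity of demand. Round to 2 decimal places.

3.40

First evaluate x: 31.5 − 4.85(37) + 0.0453(6300) − 2.55(21) = 31.5 − 179.45 + 285.39 − 53.55 = 83.89.
∂x/∂I = +0.0453, so E_I = 0.0453·(6300/83.89) ≈ 3.40.
E_I > 1: normal good (luxury).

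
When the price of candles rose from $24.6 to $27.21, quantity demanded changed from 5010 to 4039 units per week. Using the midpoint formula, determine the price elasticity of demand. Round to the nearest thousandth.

%Δq = (4039 − 5010)/[(5010 + 4039)/2] = -971/4524.5 ≈ -0.2146.
%ΔP = (27.21 − 24.6)/[(24.6 + 27.21)/2] = 2.61/25.905 ≈ 0.1008.
Arc elasticity E = %Δq/%ΔP ≈ -0.2146/0.1008 ≈ -2.130.
|E| > 1: demand is elastic over this range.

-2.130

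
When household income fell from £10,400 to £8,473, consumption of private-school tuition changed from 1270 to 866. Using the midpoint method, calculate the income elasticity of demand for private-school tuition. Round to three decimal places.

1.852

%ΔQ = (866 − 1270)/[(1270+866)/2] = -404/1068 ≈ -0.3783.
%ΔM = (8,473 − 10,400)/[(10,400+8,473)/2] = -1927/9436.5 ≈ -0.2042.
E_I = %ΔQ/%ΔM ≈ 1.852.
E_I > 1: normal good (luxury).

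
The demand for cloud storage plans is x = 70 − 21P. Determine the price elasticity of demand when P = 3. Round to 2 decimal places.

At P = 3, x = 7.
dx/dP = −21.
Point elasticity E = (dx/dP)·(P/x) = -21 × 3/7 ≈ -9.00.
|E| > 1, so demand is elastic at this price.

-9.00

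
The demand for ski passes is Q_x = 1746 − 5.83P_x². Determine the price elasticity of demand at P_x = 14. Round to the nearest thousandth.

-3.788

At P_x = 14, Q_x = 603.32.
dQ_x/dP_x = −2·5.83·P_x = −163.24.
Point elasticity E = (dQ_x/dP_x)·(P_x/Q_x) = -163.24 × 14/603.32 ≈ -3.788.
|E| > 1, so demand is elastic at this price.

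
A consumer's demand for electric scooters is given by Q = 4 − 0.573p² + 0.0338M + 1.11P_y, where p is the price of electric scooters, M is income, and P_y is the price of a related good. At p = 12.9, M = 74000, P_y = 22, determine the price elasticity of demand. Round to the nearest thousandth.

-0.078

Q = 4 − 0.573(12.9)² + 0.0338(74000) + 1.11(22) = 4 − 95.3529 + 2501.2 + 24.42 = 2434.2671.
∂Q/∂p = −2·0.573·p = -14.7834, so E_p = -14.7834·(12.9/2434.2671) ≈ -0.078.
|E_p| < 1: demand is inelastic.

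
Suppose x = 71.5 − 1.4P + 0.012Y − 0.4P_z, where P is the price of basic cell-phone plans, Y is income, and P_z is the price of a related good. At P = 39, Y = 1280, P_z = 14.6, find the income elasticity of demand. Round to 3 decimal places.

Evaluating quantity at (P, Y, P_z) gives x = 71.5 − 1.4(39) + 0.012(1280) − 0.4(14.6) = 71.5 − 54.6 + 15.36 − 5.84 = 26.42.
∂x/∂Y = +0.012, so E_I = 0.012·(1280/26.42) ≈ 0.581.
E_I ∈ (0,1): normal good (necessity).

0.581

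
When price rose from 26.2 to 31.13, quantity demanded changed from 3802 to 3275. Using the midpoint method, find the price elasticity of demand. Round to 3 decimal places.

-0.866

%ΔQ = (3275 − 3802)/[(3802 + 3275)/2] = -527/3538.5 ≈ -0.1489.
%ΔP = (31.13 − 26.2)/[(26.2 + 31.13)/2] = 4.93/28.665 ≈ 0.1720.
Arc elasticity E = %ΔQ/%ΔP ≈ -0.1489/0.1720 ≈ -0.866.
|E| < 1: demand is inelastic over this range.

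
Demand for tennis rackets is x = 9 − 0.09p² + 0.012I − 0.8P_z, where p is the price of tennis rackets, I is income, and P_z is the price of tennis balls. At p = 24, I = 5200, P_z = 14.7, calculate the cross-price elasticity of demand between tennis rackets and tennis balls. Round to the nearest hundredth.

x = 9 − 0.09(24)² + 0.012(5200) − 0.8(14.7) = 9 − 51.84 + 62.4 − 11.76 = 7.8.
∂x/∂P_z = −0.8, so E_xy = -0.8·(14.7/7.8) ≈ -1.51.
E_xy < 0: the goods are complements.

-1.51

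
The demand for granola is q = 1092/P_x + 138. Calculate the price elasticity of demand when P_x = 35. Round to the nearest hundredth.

At P_x = 35, q = 169.2.
dq/dP_x = −1092/P_x² = −0.8914.
Point elasticity E = (dq/dP_x)·(P_x/q) = -0.8914 × 35/169.2 ≈ -0.18.
|E| < 1, so demand is inelastic at this price.

-0.18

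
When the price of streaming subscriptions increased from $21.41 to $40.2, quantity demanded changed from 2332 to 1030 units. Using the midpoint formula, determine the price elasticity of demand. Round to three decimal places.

%Δq = (1030 − 2332)/[(2332 + 1030)/2] = -1302/1681 ≈ -0.7745.
%ΔP = (40.2 − 21.41)/[(21.41 + 40.2)/2] = 18.79/30.805 ≈ 0.6100.
Arc elasticity E = %Δq/%ΔP ≈ -0.7745/0.6100 ≈ -1.270.
|E| > 1: demand is elastic over this range.

-1.270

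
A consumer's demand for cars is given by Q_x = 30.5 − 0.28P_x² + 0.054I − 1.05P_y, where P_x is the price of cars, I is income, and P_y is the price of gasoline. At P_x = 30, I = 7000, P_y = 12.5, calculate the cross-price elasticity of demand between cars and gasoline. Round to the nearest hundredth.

-0.09

Substituting, Q_x = 30.5 − 0.28(30)² + 0.054(7000) − 1.05(12.5) = 30.5 − 252 + 378 − 13.125 = 143.375.
∂Q_x/∂P_y = −1.05, so E_xy = -1.05·(12.5/143.375) ≈ -0.09.
E_xy < 0: the goods are complements.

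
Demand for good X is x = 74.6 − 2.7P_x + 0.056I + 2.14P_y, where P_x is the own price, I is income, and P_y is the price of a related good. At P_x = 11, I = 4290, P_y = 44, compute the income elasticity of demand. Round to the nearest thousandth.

0.633

First evaluate x: 74.6 − 2.7(11) + 0.056(4290) + 2.14(44) = 74.6 − 29.7 + 240.24 + 94.16 = 379.3.
∂x/∂I = +0.056, so E_I = 0.056·(4290/379.3) ≈ 0.633.
E_I ∈ (0,1): normal good (necessity).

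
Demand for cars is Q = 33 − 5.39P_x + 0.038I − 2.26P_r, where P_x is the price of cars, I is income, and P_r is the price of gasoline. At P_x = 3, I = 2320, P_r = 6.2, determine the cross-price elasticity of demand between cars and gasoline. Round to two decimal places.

-0.15

At the given point, Q = 33 − 5.39(3) + 0.038(2320) − 2.26(6.2) = 33 − 16.17 + 88.16 − 14.012 = 90.978.
∂Q/∂P_r = −2.26, so E_xy = -2.26·(6.2/90.978) ≈ -0.15.
E_xy < 0: the goods are complements.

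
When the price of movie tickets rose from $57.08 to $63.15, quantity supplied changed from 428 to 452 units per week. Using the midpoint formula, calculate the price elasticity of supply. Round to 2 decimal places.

0.54

%ΔQ = (452 − 428)/[(428 + 452)/2] = 24/440 ≈ 0.0545.
%Δp = (63.15 − 57.08)/[(57.08 + 63.15)/2] = 6.07/60.115 ≈ 0.1010.
Arc elasticity E = %ΔQ/%Δp ≈ 0.0545/0.1010 ≈ 0.54.
|E| < 1: supply is inelastic over this range.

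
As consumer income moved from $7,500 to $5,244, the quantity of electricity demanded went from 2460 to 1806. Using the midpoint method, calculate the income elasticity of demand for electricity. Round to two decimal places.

0.87

%ΔQ = (1806 − 2460)/[(2460+1806)/2] = -654/2133 ≈ -0.3066.
%ΔI = (5,244 − 7,500)/[(7,500+5,244)/2] = -2256/6372 ≈ -0.3540.
E_I = %ΔQ/%ΔI ≈ 0.87.
E_I ∈ (0,1): normal good (necessity).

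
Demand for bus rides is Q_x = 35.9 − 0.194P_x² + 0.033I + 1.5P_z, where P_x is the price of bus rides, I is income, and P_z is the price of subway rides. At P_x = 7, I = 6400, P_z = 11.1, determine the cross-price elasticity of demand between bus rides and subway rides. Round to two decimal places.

0.07

At the given point, Q_x = 35.9 − 0.194(7)² + 0.033(6400) + 1.5(11.1) = 35.9 − 9.506 + 211.2 + 16.65 = 254.244.
∂Q_x/∂P_z = +1.5, so E_xy = 1.5·(11.1/254.244) ≈ 0.07.
E_xy > 0: the goods are substitutes.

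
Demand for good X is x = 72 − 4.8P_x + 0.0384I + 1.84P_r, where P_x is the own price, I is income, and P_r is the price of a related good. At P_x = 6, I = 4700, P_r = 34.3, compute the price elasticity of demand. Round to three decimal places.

-0.100

Evaluating quantity at (P_x, I, P_r) gives x = 72 − 4.8(6) + 0.0384(4700) + 1.84(34.3) = 72 − 28.8 + 180.48 + 63.112 = 286.792.
∂x/∂P_x = −4.8, so E_p = (−4.8)·(6/286.792) ≈ -0.100.
|E_p| < 1: demand is inelastic.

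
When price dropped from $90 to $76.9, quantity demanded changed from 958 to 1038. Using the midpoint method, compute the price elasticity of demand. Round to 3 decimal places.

-0.511

%Δq = (1038 − 958)/[(958 + 1038)/2] = 80/998 ≈ 0.0802.
%Δp = (76.9 − 90)/[(90 + 76.9)/2] = -13.1/83.45 ≈ -0.1570.
Arc elasticity E = %Δq/%Δp ≈ 0.0802/-0.1570 ≈ -0.511.
|E| < 1: demand is inelastic over this range.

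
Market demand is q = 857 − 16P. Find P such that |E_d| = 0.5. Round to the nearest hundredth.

17.85

Set −bP/(a − bP) = −0.5 ⇒ bP = 0.5(a − bP) ⇒ bP(1+0.5) = 0.5·a.
P = 0.5·857/(16·1.5) ≈ 17.85.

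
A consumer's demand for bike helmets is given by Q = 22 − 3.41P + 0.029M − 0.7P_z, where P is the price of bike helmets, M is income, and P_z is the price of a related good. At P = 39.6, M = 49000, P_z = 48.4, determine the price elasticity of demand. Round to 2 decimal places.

-0.11

First evaluate Q: 22 − 3.41(39.6) + 0.029(49000) − 0.7(48.4) = 22 − 135.036 + 1421 − 33.88 = 1274.084.
∂Q/∂P = −3.41, so E_p = (−3.41)·(39.6/1274.084) ≈ -0.11.
|E_p| < 1: demand is inelastic.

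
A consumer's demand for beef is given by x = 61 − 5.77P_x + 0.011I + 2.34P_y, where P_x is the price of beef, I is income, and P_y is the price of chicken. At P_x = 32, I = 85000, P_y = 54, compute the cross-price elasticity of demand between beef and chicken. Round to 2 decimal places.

0.13

Substituting, x = 61 − 5.77(32) + 0.011(85000) + 2.34(54) = 61 − 184.64 + 935 + 126.36 = 937.72.
∂x/∂P_y = +2.34, so E_xy = 2.34·(54/937.72) ≈ 0.13.
E_xy > 0: the goods are substitutes.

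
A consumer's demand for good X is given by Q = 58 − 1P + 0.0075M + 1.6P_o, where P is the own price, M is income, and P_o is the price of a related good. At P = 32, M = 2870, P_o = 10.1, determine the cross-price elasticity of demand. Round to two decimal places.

0.25

Evaluating quantity at (P, M, P_o) gives Q = 58 − 1(32) + 0.0075(2870) + 1.6(10.1) = 58 − 32 + 21.525 + 16.16 = 63.685.
∂Q/∂P_o = +1.6, so E_xy = 1.6·(10.1/63.685) ≈ 0.25.
E_xy > 0: the goods are substitutes.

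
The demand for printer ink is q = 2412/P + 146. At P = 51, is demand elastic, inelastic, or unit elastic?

At P = 51, q = 193.2941.
dq/dP = −2412/P² = −0.9273.
Point elasticity E = (dq/dP)·(P/q) = -0.9273 × 51/193.2941 ≈ -0.245.
|E| ≈ 0.245 < 1, so demand is inelastic.

inelastic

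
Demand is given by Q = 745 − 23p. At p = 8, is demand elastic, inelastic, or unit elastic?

inelastic

At p = 8, Q = 561.
dQ/dp = −23.
Point elasticity E = (dQ/dp)·(p/Q) = -23 × 8/561 ≈ -0.328.
|E| ≈ 0.328 < 1, so demand is inelastic.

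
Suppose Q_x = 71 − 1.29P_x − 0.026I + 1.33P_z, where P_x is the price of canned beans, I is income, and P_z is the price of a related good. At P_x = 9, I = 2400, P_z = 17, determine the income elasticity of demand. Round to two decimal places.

First evaluate Q_x: 71 − 1.29(9) − 0.026(2400) + 1.33(17) = 71 − 11.61 − 62.4 + 22.61 = 19.6.
∂Q_x/∂I = −0.026, so E_I = -0.026·(2400/19.6) ≈ -3.18.
E_I < 0: inferior good.

-3.18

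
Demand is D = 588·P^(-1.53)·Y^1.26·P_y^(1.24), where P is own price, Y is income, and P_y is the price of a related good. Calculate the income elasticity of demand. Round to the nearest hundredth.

1.26

For a Cobb–Douglas (constant-elasticity) form D = A·Y^α·…, the elasticity with respect to Y equals the exponent α at every point.
Here the exponent on Y is 1.26, so the income elasticity of demand is 1.26.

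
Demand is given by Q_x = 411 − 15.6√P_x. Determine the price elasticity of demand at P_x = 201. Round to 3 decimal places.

At P_x = 201, Q_x = 189.8318.
dQ_x/dP_x = −15.6/(2√P_x) = −15.6/(2·14.1774).
Point elasticity E = (dQ_x/dP_x)·(P_x/Q_x) = -0.5502 × 201/189.8318 ≈ -0.583.
|E| < 1, so demand is inelastic at this price.

-0.583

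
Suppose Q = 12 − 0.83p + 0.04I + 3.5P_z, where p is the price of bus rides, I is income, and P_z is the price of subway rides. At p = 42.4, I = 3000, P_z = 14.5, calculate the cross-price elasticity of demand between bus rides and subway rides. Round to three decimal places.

First evaluate Q: 12 − 0.83(42.4) + 0.04(3000) + 3.5(14.5) = 12 − 35.192 + 120 + 50.75 = 147.558.
∂Q/∂P_z = +3.5, so E_xy = 3.5·(14.5/147.558) ≈ 0.344.
E_xy > 0: the goods are substitutes.

0.344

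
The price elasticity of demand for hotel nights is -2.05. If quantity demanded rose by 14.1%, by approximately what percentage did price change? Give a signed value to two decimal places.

%ΔQ ≈ E × %ΔP ⇒ %ΔP = %ΔQ / E = (14.1%)/(-2.05) ≈ -6.88%.

-6.88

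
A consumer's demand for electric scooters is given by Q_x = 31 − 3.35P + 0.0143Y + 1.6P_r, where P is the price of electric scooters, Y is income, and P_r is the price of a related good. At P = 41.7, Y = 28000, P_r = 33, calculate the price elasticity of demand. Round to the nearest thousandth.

Substituting, Q_x = 31 − 3.35(41.7) + 0.0143(28000) + 1.6(33) = 31 − 139.695 + 400.4 + 52.8 = 344.505.
∂Q_x/∂P = −3.35, so E_p = (−3.35)·(41.7/344.505) ≈ -0.405.
|E_p| < 1: demand is inelastic.

-0.405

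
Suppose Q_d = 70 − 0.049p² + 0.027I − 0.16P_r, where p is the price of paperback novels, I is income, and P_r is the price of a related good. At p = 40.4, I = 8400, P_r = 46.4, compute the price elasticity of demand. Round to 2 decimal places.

Evaluating quantity at (p, I, P_r) gives Q_d = 70 − 0.049(40.4)² + 0.027(8400) − 0.16(46.4) = 70 − 79.9758 + 226.8 − 7.424 = 209.4002.
∂Q_d/∂p = −2·0.049·p = -3.9592, so E_p = -3.9592·(40.4/209.4002) ≈ -0.76.
|E_p| < 1: demand is inelastic.

-0.76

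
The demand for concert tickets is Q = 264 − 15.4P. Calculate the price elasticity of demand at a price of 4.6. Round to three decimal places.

-0.367

At P = 4.6, Q = 193.16.
dQ/dP = −15.4.
Point elasticity E = (dQ/dP)·(P/Q) = -15.4 × 4.6/193.16 ≈ -0.367.
|E| < 1, so demand is inelastic at this price.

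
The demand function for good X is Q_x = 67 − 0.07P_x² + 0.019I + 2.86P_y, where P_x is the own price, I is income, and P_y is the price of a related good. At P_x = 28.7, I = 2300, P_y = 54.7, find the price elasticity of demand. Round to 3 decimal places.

-0.550

At the given point, Q_x = 67 − 0.07(28.7)² + 0.019(2300) + 2.86(54.7) = 67 − 57.6583 + 43.7 + 156.442 = 209.4837.
∂Q_x/∂P_x = −2·0.07·P_x = -4.018, so E_p = -4.018·(28.7/209.4837) ≈ -0.550.
|E_p| < 1: demand is inelastic.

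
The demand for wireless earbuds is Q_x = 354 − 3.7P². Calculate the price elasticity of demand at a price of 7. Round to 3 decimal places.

-2.100

At P = 7, Q_x = 172.7.
dQ_x/dP = −2·3.7·P = −51.8.
Point elasticity E = (dQ_x/dP)·(P/Q_x) = -51.8 × 7/172.7 ≈ -2.100.
|E| > 1, so demand is elastic at this price.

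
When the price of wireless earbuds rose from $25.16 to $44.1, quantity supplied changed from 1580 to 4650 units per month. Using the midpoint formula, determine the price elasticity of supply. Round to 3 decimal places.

1.802

%ΔQ = (4650 − 1580)/[(1580 + 4650)/2] = 3070/3115 ≈ 0.9856.
%Δp = (44.1 − 25.16)/[(25.16 + 44.1)/2] = 18.94/34.63 ≈ 0.5469.
Arc elasticity E = %ΔQ/%Δp ≈ 0.9856/0.5469 ≈ 1.802.
|E| > 1: supply is elastic over this range.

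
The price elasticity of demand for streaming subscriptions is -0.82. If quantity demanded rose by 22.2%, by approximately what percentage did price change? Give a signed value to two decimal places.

%ΔQ ≈ E × %ΔP ⇒ %ΔP = %ΔQ / E = (22.2%)/(-0.82) ≈ -27.07%.

-27.07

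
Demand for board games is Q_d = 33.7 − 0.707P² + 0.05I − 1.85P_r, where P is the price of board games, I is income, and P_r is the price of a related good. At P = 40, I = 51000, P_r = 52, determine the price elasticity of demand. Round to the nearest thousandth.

At the given point, Q_d = 33.7 − 0.707(40)² + 0.05(51000) − 1.85(52) = 33.7 − 1131.2 + 2550 − 96.2 = 1356.3.
∂Q_d/∂P = −2·0.707·P = -56.56, so E_p = -56.56·(40/1356.3) ≈ -1.668.
|E_p| > 1: demand is elastic.

-1.668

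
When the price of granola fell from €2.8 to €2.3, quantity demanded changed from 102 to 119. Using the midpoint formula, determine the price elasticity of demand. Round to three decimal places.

-0.785

%Δq = (119 − 102)/[(102 + 119)/2] = 17/110.5 ≈ 0.1538.
%ΔP = (2.3 − 2.8)/[(2.8 + 2.3)/2] = -0.5/2.55 ≈ -0.1961.
Arc elasticity E = %Δq/%ΔP ≈ 0.1538/-0.1961 ≈ -0.785.
|E| < 1: demand is inelastic over this range.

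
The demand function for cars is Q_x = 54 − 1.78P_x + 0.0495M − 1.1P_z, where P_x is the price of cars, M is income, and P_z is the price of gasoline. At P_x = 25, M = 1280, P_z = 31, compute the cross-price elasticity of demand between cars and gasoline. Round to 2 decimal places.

Substituting, Q_x = 54 − 1.78(25) + 0.0495(1280) − 1.1(31) = 54 − 44.5 + 63.36 − 34.1 = 38.76.
∂Q_x/∂P_z = −1.1, so E_xy = -1.1·(31/38.76) ≈ -0.88.
E_xy < 0: the goods are complements.

-0.88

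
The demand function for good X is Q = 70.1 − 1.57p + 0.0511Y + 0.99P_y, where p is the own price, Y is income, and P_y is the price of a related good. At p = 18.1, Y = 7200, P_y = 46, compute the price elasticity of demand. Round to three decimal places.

-0.062

At the given point, Q = 70.1 − 1.57(18.1) + 0.0511(7200) + 0.99(46) = 70.1 − 28.417 + 367.92 + 45.54 = 455.143.
∂Q/∂p = −1.57, so E_p = (−1.57)·(18.1/455.143) ≈ -0.062.
|E_p| < 1: demand is inelastic.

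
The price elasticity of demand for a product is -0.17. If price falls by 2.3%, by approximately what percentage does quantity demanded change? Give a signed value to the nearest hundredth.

%ΔQ ≈ E × %ΔP = (-0.17) × (-2.3%) ≈ 0.39%.

0.39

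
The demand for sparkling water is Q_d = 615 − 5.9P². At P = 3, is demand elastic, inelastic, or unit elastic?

At P = 3, Q_d = 561.9.
dQ_d/dP = −2·5.9·P = −35.4.
Point elasticity E = (dQ_d/dP)·(P/Q_d) = -35.4 × 3/561.9 ≈ -0.189.
|E| ≈ 0.189 < 1, so demand is inelastic.

inelastic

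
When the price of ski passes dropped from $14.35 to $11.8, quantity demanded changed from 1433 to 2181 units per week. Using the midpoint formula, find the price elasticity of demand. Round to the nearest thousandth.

%Δq = (2181 − 1433)/[(1433 + 2181)/2] = 748/1807 ≈ 0.4139.
%ΔP = (11.8 − 14.35)/[(14.35 + 11.8)/2] = -2.55/13.075 ≈ -0.1950.
Arc elasticity E = %Δq/%ΔP ≈ 0.4139/-0.1950 ≈ -2.122.
|E| > 1: demand is elastic over this range.

-2.122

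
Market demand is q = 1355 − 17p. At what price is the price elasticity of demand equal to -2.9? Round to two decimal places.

Set −bp/(a − bp) = −2.9 ⇒ bp = 2.9(a − bp) ⇒ bp(1+2.9) = 2.9·a.
p = 2.9·1355/(17·3.9) ≈ 59.27.

59.27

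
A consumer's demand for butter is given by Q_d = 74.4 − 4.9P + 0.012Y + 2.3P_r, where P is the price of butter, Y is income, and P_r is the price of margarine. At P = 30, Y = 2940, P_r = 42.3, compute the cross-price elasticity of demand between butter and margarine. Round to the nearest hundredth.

First evaluate Q_d: 74.4 − 4.9(30) + 0.012(2940) + 2.3(42.3) = 74.4 − 147 + 35.28 + 97.29 = 59.97.
∂Q_d/∂P_r = +2.3, so E_xy = 2.3·(42.3/59.97) ≈ 1.62.
E_xy > 0: the goods are substitutes.

1.62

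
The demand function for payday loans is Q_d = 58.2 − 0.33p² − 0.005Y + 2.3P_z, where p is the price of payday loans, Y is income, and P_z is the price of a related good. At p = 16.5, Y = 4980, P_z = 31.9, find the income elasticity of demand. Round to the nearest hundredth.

-1.48

Substituting, Q_d = 58.2 − 0.33(16.5)² − 0.005(4980) + 2.3(31.9) = 58.2 − 89.8425 − 24.9 + 73.37 = 16.8275.
∂Q_d/∂Y = −0.005, so E_I = -0.005·(4980/16.8275) ≈ -1.48.
E_I < 0: inferior good.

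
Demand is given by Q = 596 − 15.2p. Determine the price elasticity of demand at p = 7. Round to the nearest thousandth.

-0.217

At p = 7, Q = 489.6.
dQ/dp = −15.2.
Point elasticity E = (dQ/dp)·(p/Q) = -15.2 × 7/489.6 ≈ -0.217.
|E| < 1, so demand is inelastic at this price.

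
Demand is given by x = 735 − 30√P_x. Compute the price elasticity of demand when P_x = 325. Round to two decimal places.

At P_x = 325, x = 194.1673.
dx/dP_x = −30/(2√P_x) = −30/(2·18.0278).
Point elasticity E = (dx/dP_x)·(P_x/x) = -0.8321 × 325/194.1673 ≈ -1.39.
|E| > 1, so demand is elastic at this price.

-1.39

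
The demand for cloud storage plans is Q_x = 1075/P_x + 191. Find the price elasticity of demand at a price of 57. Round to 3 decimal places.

At P_x = 57, Q_x = 209.8596.
dQ_x/dP_x = −1075/P_x² = −0.3309.
Point elasticity E = (dQ_x/dP_x)·(P_x/Q_x) = -0.3309 × 57/209.8596 ≈ -0.090.
|E| < 1, so demand is inelastic at this price.

-0.090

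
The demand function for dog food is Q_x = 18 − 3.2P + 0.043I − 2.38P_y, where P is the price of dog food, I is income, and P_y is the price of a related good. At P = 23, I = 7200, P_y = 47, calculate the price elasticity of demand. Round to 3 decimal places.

Q_x = 18 − 3.2(23) + 0.043(7200) − 2.38(47) = 18 − 73.6 + 309.6 − 111.86 = 142.14.
∂Q_x/∂P = −3.2, so E_p = (−3.2)·(23/142.14) ≈ -0.518.
|E_p| < 1: demand is inelastic.

-0.518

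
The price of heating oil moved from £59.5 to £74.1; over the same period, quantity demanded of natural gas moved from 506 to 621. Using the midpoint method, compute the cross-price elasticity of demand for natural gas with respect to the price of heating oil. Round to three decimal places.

0.934

%ΔQ_x = (621 − 506)/[(506+621)/2] = 115/563.5 ≈ 0.2041.
%ΔP_y = (74.1 − 59.5)/[(59.5+74.1)/2] ≈ 0.2186.
E_xy = 0.2041/0.2186 ≈ 0.934.
E_xy > 0, so natural gas and heating oil are substitutes.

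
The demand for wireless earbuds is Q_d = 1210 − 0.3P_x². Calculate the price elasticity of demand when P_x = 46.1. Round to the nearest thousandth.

-2.228

At P_x = 46.1, Q_d = 572.437.
dQ_d/dP_x = −2·0.3·P_x = −27.66.
Point elasticity E = (dQ_d/dP_x)·(P_x/Q_d) = -27.66 × 46.1/572.437 ≈ -2.228.
|E| > 1, so demand is elastic at this price.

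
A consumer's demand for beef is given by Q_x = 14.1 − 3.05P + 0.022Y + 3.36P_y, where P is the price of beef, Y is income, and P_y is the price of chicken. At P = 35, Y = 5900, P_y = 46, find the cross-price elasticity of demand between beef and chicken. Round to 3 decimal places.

0.806

Substituting, Q_x = 14.1 − 3.05(35) + 0.022(5900) + 3.36(46) = 14.1 − 106.75 + 129.8 + 154.56 = 191.71.
∂Q_x/∂P_y = +3.36, so E_xy = 3.36·(46/191.71) ≈ 0.806.
E_xy > 0: the goods are substitutes.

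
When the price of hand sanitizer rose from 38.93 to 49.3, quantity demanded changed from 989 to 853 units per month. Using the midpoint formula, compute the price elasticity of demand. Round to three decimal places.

%ΔQ = (853 − 989)/[(989 + 853)/2] = -136/921 ≈ -0.1477.
%ΔP = (49.3 − 38.93)/[(38.93 + 49.3)/2] = 10.37/44.115 ≈ 0.2351.
Arc elasticity E = %ΔQ/%ΔP ≈ -0.1477/0.2351 ≈ -0.628.
|E| < 1: demand is inelastic over this range.

-0.628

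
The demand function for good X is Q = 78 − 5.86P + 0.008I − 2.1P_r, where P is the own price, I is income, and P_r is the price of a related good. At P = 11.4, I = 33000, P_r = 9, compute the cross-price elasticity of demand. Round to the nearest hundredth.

Evaluating quantity at (P, I, P_r) gives Q = 78 − 5.86(11.4) + 0.008(33000) − 2.1(9) = 78 − 66.804 + 264 − 18.9 = 256.296.
∂Q/∂P_r = −2.1, so E_xy = -2.1·(9/256.296) ≈ -0.07.
E_xy < 0: the goods are complements.

-0.07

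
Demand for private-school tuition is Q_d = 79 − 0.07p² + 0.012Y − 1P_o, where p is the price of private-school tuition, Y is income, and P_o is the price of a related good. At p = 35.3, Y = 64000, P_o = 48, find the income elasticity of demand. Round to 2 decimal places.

First evaluate Q_d: 79 − 0.07(35.3)² + 0.012(64000) − 1(48) = 79 − 87.2263 + 768 − 48 = 711.7737.
∂Q_d/∂Y = +0.012, so E_I = 0.012·(64000/711.7737) ≈ 1.08.
E_I > 1: normal good (luxury).

1.08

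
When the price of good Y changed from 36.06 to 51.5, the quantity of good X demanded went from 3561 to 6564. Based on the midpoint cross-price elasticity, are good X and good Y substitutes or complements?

%ΔQ_x = (6564 − 3561)/[(3561+6564)/2] = 3003/5062.5 ≈ 0.5932.
%ΔP_y = (51.5 − 36.06)/[(36.06+51.5)/2] ≈ 0.3527.
E_xy = 0.5932/0.3527 ≈ 1.682.
E_xy > 0, so the goods are substitutes.

substitutes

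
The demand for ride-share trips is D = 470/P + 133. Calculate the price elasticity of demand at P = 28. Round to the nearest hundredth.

-0.11

At P = 28, D = 149.7857.
dD/dP = −470/P² = −0.5995.
Point elasticity E = (dD/dP)·(P/D) = -0.5995 × 28/149.7857 ≈ -0.11.
|E| < 1, so demand is inelastic at this price.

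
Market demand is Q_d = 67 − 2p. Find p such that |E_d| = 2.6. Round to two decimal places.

24.19

Set −bp/(a − bp) = −2.6 ⇒ bp = 2.6(a − bp) ⇒ bp(1+2.6) = 2.6·a.
p = 2.6·67/(2·3.6) ≈ 24.19.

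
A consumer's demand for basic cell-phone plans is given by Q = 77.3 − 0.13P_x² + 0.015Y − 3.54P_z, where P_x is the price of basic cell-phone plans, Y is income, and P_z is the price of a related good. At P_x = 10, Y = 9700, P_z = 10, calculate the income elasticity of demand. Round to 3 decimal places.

Evaluating quantity at (P_x, Y, P_z) gives Q = 77.3 − 0.13(10)² + 0.015(9700) − 3.54(10) = 77.3 − 13 + 145.5 − 35.4 = 174.4.
∂Q/∂Y = +0.015, so E_I = 0.015·(9700/174.4) ≈ 0.834.
E_I ∈ (0,1): normal good (necessity).

0.834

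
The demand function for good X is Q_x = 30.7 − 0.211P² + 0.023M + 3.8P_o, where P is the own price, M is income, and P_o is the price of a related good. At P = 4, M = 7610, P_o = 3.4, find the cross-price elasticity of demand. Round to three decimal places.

At the given point, Q_x = 30.7 − 0.211(4)² + 0.023(7610) + 3.8(3.4) = 30.7 − 3.376 + 175.03 + 12.92 = 215.274.
∂Q_x/∂P_o = +3.8, so E_xy = 3.8·(3.4/215.274) ≈ 0.060.
E_xy > 0: the goods are substitutes.

0.060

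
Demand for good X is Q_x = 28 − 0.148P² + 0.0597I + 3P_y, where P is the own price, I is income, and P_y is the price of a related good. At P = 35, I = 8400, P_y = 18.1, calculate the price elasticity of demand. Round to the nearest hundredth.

-0.90

Q_x = 28 − 0.148(35)² + 0.0597(8400) + 3(18.1) = 28 − 181.3 + 501.48 + 54.3 = 402.48.
∂Q_x/∂P = −2·0.148·P = -10.36, so E_p = -10.36·(35/402.48) ≈ -0.90.
|E_p| < 1: demand is inelastic.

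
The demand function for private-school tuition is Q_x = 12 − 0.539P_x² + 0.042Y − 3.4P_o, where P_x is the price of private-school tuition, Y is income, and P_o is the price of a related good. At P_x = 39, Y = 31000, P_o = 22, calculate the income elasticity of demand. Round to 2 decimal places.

Evaluating quantity at (P_x, Y, P_o) gives Q_x = 12 − 0.539(39)² + 0.042(31000) − 3.4(22) = 12 − 819.819 + 1302 − 74.8 = 419.381.
∂Q_x/∂Y = +0.042, so E_I = 0.042·(31000/419.381) ≈ 3.10.
E_I > 1: normal good (luxury).

3.10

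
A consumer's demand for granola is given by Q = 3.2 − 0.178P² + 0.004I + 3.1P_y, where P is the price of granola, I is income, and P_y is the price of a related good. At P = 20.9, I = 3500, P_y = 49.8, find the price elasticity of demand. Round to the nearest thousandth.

Evaluating quantity at (P, I, P_y) gives Q = 3.2 − 0.178(20.9)² + 0.004(3500) + 3.1(49.8) = 3.2 − 77.7522 + 14 + 154.38 = 93.8278.
∂Q/∂P = −2·0.178·P = -7.4404, so E_p = -7.4404·(20.9/93.8278) ≈ -1.657.
|E_p| > 1: demand is elastic.

-1.657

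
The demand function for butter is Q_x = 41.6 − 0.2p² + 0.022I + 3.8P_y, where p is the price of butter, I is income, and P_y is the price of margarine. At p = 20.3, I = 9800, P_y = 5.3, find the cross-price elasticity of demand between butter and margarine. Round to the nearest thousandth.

0.103

Q_x = 41.6 − 0.2(20.3)² + 0.022(9800) + 3.8(5.3) = 41.6 − 82.418 + 215.6 + 20.14 = 194.922.
∂Q_x/∂P_y = +3.8, so E_xy = 3.8·(5.3/194.922) ≈ 0.103.
E_xy > 0: the goods are substitutes.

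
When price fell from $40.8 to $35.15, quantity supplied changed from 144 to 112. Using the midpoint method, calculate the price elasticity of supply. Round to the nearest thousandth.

%ΔQ = (112 − 144)/[(144 + 112)/2] = -32/128 ≈ -0.2500.
%Δp = (35.15 − 40.8)/[(40.8 + 35.15)/2] = -5.65/37.975 ≈ -0.1488.
Arc elasticity E = %ΔQ/%Δp ≈ -0.2500/-0.1488 ≈ 1.680.
|E| > 1: supply is elastic over this range.

1.680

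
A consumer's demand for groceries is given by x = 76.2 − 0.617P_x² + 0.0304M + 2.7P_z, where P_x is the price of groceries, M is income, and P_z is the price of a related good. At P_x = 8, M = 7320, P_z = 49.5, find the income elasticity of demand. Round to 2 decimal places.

0.57

First evaluate x: 76.2 − 0.617(8)² + 0.0304(7320) + 2.7(49.5) = 76.2 − 39.488 + 222.528 + 133.65 = 392.89.
∂x/∂M = +0.0304, so E_I = 0.0304·(7320/392.89) ≈ 0.57.
E_I ∈ (0,1): normal good (necessity).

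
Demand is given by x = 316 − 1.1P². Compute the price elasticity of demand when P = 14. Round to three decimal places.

-4.295

At P = 14, x = 100.4.
dx/dP = −2·1.1·P = −30.8.
Point elasticity E = (dx/dP)·(P/x) = -30.8 × 14/100.4 ≈ -4.295.
|E| > 1, so demand is elastic at this price.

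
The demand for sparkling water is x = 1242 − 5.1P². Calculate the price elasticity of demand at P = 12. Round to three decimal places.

-2.894

At P = 12, x = 507.6.
dx/dP = −2·5.1·P = −122.4.
Point elasticity E = (dx/dP)·(P/x) = -122.4 × 12/507.6 ≈ -2.894.
|E| > 1, so demand is elastic at this price.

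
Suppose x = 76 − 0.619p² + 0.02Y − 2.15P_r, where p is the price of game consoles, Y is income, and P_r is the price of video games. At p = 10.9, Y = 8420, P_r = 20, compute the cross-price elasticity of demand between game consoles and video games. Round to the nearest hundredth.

At the given point, x = 76 − 0.619(10.9)² + 0.02(8420) − 2.15(20) = 76 − 73.5434 + 168.4 − 43 = 127.8566.
∂x/∂P_r = −2.15, so E_xy = -2.15·(20/127.8566) ≈ -0.34.
E_xy < 0: the goods are complements.

-0.34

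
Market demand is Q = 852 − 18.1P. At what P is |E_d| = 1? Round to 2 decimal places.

23.54

For linear demand Q = a − bP, E = −bP/(a − bP). |E| = 1 ⇒ bP = a − bP ⇒ P = a/(2b).
P = 852/(2·18.1) ≈ 23.54.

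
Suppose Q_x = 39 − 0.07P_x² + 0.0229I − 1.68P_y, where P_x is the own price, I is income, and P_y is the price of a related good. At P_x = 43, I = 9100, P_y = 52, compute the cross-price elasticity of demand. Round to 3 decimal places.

-2.855

Evaluating quantity at (P_x, I, P_y) gives Q_x = 39 − 0.07(43)² + 0.0229(9100) − 1.68(52) = 39 − 129.43 + 208.39 − 87.36 = 30.6.
∂Q_x/∂P_y = −1.68, so E_xy = -1.68·(52/30.6) ≈ -2.855.
E_xy < 0: the goods are complements.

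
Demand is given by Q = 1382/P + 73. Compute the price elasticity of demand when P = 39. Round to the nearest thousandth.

At P = 39, Q = 108.4359.
dQ/dP = −1382/P² = −0.9086.
Point elasticity E = (dQ/dP)·(P/Q) = -0.9086 × 39/108.4359 ≈ -0.327.
|E| < 1, so demand is inelastic at this price.

-0.327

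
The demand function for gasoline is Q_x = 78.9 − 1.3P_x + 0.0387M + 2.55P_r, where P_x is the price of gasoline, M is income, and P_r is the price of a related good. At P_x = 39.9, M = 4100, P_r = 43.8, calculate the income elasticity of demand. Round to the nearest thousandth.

0.534

Q_x = 78.9 − 1.3(39.9) + 0.0387(4100) + 2.55(43.8) = 78.9 − 51.87 + 158.67 + 111.69 = 297.39.
∂Q_x/∂M = +0.0387, so E_I = 0.0387·(4100/297.39) ≈ 0.534.
E_I ∈ (0,1): normal good (necessity).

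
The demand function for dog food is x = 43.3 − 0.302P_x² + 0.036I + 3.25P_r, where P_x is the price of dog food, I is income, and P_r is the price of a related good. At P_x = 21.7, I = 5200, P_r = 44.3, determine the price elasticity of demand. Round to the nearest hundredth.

Evaluating quantity at (P_x, I, P_r) gives x = 43.3 − 0.302(21.7)² + 0.036(5200) + 3.25(44.3) = 43.3 − 142.2088 + 187.2 + 143.975 = 232.2662.
∂x/∂P_x = −2·0.302·P_x = -13.1068, so E_p = -13.1068·(21.7/232.2662) ≈ -1.22.
|E_p| > 1: demand is elastic.

-1.22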